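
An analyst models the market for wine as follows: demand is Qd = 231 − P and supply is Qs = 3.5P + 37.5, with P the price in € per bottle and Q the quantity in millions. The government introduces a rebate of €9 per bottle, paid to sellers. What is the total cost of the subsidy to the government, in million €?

Government outlay = €1755 million.

Before the subsidy: set 231 − P = 3.5P + 37.5 → P* = €43, Q* = 188.
With a per-unit subsidy paid to sellers, each receives P + 9 per unit sold, so supply becomes Qs = 3.5(P + 9) + 37.5.
Solving gives Q = 195 with buyers paying €36 and sellers receiving €45 (the €9 wedge).
Outlay = t · Q = 9 · 195 = €1755.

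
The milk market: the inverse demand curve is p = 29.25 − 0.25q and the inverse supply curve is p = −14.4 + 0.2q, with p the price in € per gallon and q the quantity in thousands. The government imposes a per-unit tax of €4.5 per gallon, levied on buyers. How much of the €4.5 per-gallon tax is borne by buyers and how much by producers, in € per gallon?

Rewrite in direct form: qd = 117 − 4p and qs = 5p + 72.
Without the tax, 117 − 4p = 5p + 72 gives 9p = 45, so p* = €5 and q* = 97.
With the tax collected from buyers, demand (in seller-price terms) shifts: qd = 117 − 4(p + 4.5).
New equilibrium: buyers pay €7.5, producers receive €3, q = 87. (Wedge: pb − ps = 4.5.)
Burden on buyers: €2.5; on producers: €2. (They sum to €4.5.)
The less price-elastic side of the market bears the larger share of a per-unit tax.

Buyers bear €2.5 per gallon; producers bear €2 per gallon.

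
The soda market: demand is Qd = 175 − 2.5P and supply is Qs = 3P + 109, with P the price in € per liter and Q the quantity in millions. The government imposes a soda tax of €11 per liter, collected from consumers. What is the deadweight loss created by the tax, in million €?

Before the tax: set 175 − 2.5P = 3P + 109 → P* = €12, Q* = 145.
With the tax collected from consumers, demand (in seller-price terms) shifts: Qd = 175 − 2.5(P + 11).
Solving gives Q = 130 with consumers paying €18 and sellers receiving €7 (the €11 wedge).
Quantity falls by |ΔQ| = |145 − 130| = 15.
DWL = ½ · t · |ΔQ| = ½ · 11 · 15 = €82.5.

Deadweight loss = €82.5 million.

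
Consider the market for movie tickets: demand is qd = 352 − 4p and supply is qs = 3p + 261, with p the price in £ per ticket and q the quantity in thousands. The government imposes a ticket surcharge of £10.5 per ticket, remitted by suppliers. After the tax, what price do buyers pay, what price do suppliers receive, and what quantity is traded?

Buyers pay £17.5; suppliers receive £7; quantity = 282.

Without the tax, 352 − 4p = 3p + 261 gives 7p = 91, so p* = £13 and q* = 300.
With the tax collected from suppliers, supply shifts: qs = 3(p − 10.5) + 261.
Solving gives q = 282 with buyers paying £17.5 and suppliers receiving £7 (the £10.5 wedge).
The less price-elastic side of the market bears the larger share of a per-unit tax.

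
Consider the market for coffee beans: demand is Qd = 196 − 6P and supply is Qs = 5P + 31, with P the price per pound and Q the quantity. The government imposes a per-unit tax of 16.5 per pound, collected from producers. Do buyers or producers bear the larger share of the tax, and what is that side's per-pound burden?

Producers bear the larger share: 9 per pound.

Before the tax: set 196 − 6P = 5P + 31 → P* = 15, Q* = 106.
With the tax collected from producers, supply shifts: Qs = 5(P − 16.5) + 31.
New equilibrium: buyers pay 22.5, producers receive 6, Q = 61. (Wedge: Pb − Ps = 16.5.)
Per-pound burden: buyers 7.5, producers 9.
Producers take the larger share because supply is less price-elastic here (demand slope 6 vs supply slope 5).
The less price-elastic side of the market bears the larger share of a per-unit tax.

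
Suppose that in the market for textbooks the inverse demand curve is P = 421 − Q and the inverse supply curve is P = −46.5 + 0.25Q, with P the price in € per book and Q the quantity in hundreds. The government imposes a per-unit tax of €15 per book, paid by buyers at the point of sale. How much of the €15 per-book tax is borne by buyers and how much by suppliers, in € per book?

Buyers bear €12 per book; suppliers bear €3 per book.

Rewrite in direct form: Qd = 421 − P and Qs = 4P + 186.
Before the tax: set 421 − P = 4P + 186 → P* = €47, Q* = 374.
With the tax collected from buyers, demand (in seller-price terms) shifts: Qd = 421 − (P + 15).
New equilibrium: buyers pay €59, suppliers receive €44, Q = 362. (Wedge: Pb − Ps = 15.)
Burden on buyers: €12; on suppliers: €3. (They sum to €15.)
The less price-elastic side of the market bears the larger share of a per-unit tax.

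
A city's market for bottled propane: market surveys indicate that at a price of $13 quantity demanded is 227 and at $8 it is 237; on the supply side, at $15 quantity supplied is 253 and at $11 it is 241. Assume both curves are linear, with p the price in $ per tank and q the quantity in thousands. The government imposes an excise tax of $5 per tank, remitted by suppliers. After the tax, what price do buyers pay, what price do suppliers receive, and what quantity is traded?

Demand slope: (237 − 227)/(8 − 13) = -2, so qd = 253 − 2p.
Supply slope: (241 − 253)/(11 − 15) = 3, so qs = 3p + 208.
Before the tax: set 253 − 2p = 3p + 208 → p* = $9, q* = 235.
With the tax collected from suppliers, supply shifts: qs = 3(p − 5) + 208.
New equilibrium: buyers pay $12, suppliers receive $7, q = 229. (Wedge: pb − ps = 5.)
The less price-elastic side of the market bears the larger share of a per-unit tax.

Buyers pay $12; suppliers receive $7; quantity = 229.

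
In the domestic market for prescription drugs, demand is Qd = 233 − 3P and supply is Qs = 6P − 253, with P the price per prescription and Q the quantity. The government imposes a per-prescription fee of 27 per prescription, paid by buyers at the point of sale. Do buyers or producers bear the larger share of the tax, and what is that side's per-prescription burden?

Buyers bear the larger share: 18 per prescription.

Before the tax: set 233 − 3P = 6P − 253 → P* = 54, Q* = 71.
With the tax collected from buyers, demand (in seller-price terms) shifts: Qd = 233 − 3(P + 27).
Solving gives Q = 17 with buyers paying 72 and producers receiving 45 (the 27 wedge).
Per-prescription burden: buyers 18, producers 9.
Buyers take the larger share because demand is less price-elastic here (demand slope 3 vs supply slope 6).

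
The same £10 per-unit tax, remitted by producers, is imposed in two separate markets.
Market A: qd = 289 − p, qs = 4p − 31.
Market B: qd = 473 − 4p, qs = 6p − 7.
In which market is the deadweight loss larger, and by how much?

Market A: pre-tax p* = £64, q* = 225; post-tax q = 217; deadweight loss = £40.
Market B: pre-tax p* = £48, q* = 281; post-tax q = 257; deadweight loss = £120.
Difference: £40 vs £120 → market B is larger by £80.

Market B, by £80.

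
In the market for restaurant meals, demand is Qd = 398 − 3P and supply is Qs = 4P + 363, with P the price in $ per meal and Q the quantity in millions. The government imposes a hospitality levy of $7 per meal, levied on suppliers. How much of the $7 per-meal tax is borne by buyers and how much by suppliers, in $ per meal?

Before the tax: set 398 − 3P = 4P + 363 → P* = $5, Q* = 383.
With the tax collected from suppliers, supply shifts: Qs = 4(P − 7) + 363.
Solving gives Q = 371 with buyers paying $9 and suppliers receiving $2 (the $7 wedge).
Burden on buyers: $4; on suppliers: $3. (They sum to $7.)

Buyers bear $4 per meal; suppliers bear $3 per meal.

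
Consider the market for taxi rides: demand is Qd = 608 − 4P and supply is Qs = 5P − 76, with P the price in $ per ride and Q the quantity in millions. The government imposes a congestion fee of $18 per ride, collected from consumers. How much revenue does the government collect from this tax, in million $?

Tax revenue = $4752 million.

Before the tax: set 608 − 4P = 5P − 76 → P* = $76, Q* = 304.
With the tax collected from consumers, demand (in seller-price terms) shifts: Qd = 608 − 4(P + 18).
New equilibrium: consumers pay $86, producers receive $68, Q = 264. (Wedge: Pb − Ps = 18.)
Revenue = t · Q = 18 · 264 = $4752.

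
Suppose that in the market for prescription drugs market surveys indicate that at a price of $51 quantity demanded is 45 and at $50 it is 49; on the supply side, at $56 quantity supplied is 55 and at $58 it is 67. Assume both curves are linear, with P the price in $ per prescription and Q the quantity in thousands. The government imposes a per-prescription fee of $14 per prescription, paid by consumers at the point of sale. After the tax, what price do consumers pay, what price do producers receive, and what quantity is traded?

Consumers pay $61.4; producers receive $47.4; quantity = 3.4.

Demand slope: (49 − 45)/(50 − 51) = -4, so Qd = 249 − 4P.
Supply slope: (67 − 55)/(58 − 56) = 6, so Qs = 6P − 281.
Before the tax: set 249 − 4P = 6P − 281 → P* = $53, Q* = 37.
With the tax collected from consumers, demand (in seller-price terms) shifts: Qd = 249 − 4(P + 14).
Solving gives Q = 3.4 with consumers paying $61.4 and producers receiving $47.4 (the $14 wedge).
The less price-elastic side of the market bears the larger share of a per-unit tax.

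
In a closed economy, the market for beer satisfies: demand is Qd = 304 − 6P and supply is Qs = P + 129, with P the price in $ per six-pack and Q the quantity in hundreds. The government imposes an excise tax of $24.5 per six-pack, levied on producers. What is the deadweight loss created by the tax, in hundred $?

Deadweight loss = $257.25 hundred.

Without the tax, 304 − 6P = P + 129 gives 7P = 175, so P* = $25 and Q* = 154.
With the tax collected from producers, supply shifts: Qs = (P − 24.5) + 129.
Solving gives Q = 133 with buyers paying $28.5 and producers receiving $4 (the $24.5 wedge).
Quantity falls by |ΔQ| = |154 − 133| = 21.
DWL = ½ · t · |ΔQ| = ½ · 24.5 · 21 = $257.25.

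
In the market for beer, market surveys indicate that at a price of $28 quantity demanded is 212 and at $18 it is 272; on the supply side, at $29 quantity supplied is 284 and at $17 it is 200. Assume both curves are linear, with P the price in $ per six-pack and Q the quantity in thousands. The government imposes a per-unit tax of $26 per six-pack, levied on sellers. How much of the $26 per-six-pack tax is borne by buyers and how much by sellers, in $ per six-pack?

Demand slope: (272 − 212)/(18 − 28) = -6, so Qd = 380 − 6P.
Supply slope: (200 − 284)/(17 − 29) = 7, so Qs = 7P + 81.
Before the tax: set 380 − 6P = 7P + 81 → P* = $23, Q* = 242.
With the tax collected from sellers, supply shifts: Qs = 7(P − 26) + 81.
Solving gives Q = 158 with buyers paying $37 and sellers receiving $11 (the $26 wedge).
Burden on buyers: $14; on sellers: $12. (They sum to $26.)
The less price-elastic side of the market bears the larger share of a per-unit tax.

Buyers bear $14 per six-pack; sellers bear $12 per six-pack.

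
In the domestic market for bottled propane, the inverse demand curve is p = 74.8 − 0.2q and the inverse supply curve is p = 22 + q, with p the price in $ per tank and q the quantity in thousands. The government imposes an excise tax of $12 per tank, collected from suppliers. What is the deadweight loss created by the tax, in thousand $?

Rewrite in direct form: qd = 374 − 5p and qs = p − 22.
Before the tax: set 374 − 5p = p − 22 → p* = $66, q* = 44.
With the tax collected from suppliers, supply shifts: qs = (p − 12) − 22.
Solving gives q = 34 with consumers paying $68 and suppliers receiving $56 (the $12 wedge).
Quantity falls by |ΔQ| = |44 − 34| = 10.
DWL = ½ · t · |ΔQ| = ½ · 12 · 10 = $60.

Deadweight loss = $60 thousand.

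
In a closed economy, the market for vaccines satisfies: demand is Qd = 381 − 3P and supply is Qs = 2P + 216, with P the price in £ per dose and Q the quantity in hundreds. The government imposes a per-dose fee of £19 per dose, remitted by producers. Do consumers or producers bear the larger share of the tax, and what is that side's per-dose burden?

Without the tax, 381 − 3P = 2P + 216 gives 5P = 165, so P* = £33 and Q* = 282.
With the tax collected from producers, supply shifts: Qs = 2(P − 19) + 216.
Solving gives Q = 259.2 with consumers paying £40.6 and producers receiving £21.6 (the £19 wedge).
Per-dose burden: consumers £7.6, producers £11.4.
Producers take the larger share because supply is less price-elastic here (demand slope 3 vs supply slope 2).

Producers bear the larger share: £11.4 per dose.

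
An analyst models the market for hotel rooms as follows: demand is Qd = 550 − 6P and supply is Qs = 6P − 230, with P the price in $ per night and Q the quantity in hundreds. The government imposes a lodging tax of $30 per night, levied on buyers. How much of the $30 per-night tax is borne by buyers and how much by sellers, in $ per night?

Buyers bear $15 per night; sellers bear $15 per night.

Without the tax, 550 − 6P = 6P − 230 gives 12P = 780, so P* = $65 and Q* = 160.
With the tax collected from buyers, demand (in seller-price terms) shifts: Qd = 550 − 6(P + 30).
Solving gives Q = 70 with buyers paying $80 and sellers receiving $50 (the $30 wedge).
Burden on buyers: $15; on sellers: $15. (They sum to $30.)
The less price-elastic side of the market bears the larger share of a per-unit tax.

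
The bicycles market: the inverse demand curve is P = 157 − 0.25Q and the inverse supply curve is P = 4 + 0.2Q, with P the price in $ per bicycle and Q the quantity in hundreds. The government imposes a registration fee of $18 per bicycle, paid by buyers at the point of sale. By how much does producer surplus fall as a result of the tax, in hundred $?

Inverting to Q(P) form: Qd = 628 − 4P; Qs = 5P − 20.
Without the tax, 628 − 4P = 5P − 20 gives 9P = 648, so P* = $72 and Q* = 340.
With the tax collected from buyers, demand (in seller-price terms) shifts: Qd = 628 − 4(P + 18).
New equilibrium: buyers pay $82, producers receive $64, Q = 300. (Wedge: Pb − Ps = 18.)
ΔPS is the trapezoid between Q = 300 and Q = 340 of height $8: ½ · (340 + 300) · 8 = $2560.

Producer surplus falls by $2560 hundred.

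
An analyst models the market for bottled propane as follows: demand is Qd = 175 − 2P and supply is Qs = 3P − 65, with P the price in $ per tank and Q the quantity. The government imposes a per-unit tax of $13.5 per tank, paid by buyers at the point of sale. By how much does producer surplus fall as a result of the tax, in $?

Without the tax, 175 − 2P = 3P − 65 gives 5P = 240, so P* = $48 and Q* = 79.
With the tax collected from buyers, demand (in seller-price terms) shifts: Qd = 175 − 2(P + 13.5).
Solving gives Q = 62.8 with buyers paying $56.1 and sellers receiving $42.6 (the $13.5 wedge).
ΔPS is the trapezoid between Q = 62.8 and Q = 79 of height $5.4: ½ · (79 + 62.8) · 5.4 = $382.86.

Producer surplus falls by $382.86.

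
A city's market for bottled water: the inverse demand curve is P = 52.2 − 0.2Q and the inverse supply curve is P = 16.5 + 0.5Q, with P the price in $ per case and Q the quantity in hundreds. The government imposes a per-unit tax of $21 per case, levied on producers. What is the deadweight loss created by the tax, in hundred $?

Inverting to Q(P) form: Qd = 261 − 5P; Qs = 2P − 33.
Before the tax: set 261 − 5P = 2P − 33 → P* = $42, Q* = 51.
With the tax collected from producers, supply shifts: Qs = 2(P − 21) − 33.
Solving gives Q = 21 with consumers paying $48 and producers receiving $27 (the $21 wedge).
Quantity falls by |ΔQ| = |51 − 21| = 30.
DWL = ½ · t · |ΔQ| = ½ · 21 · 30 = $315.

Deadweight loss = $315 hundred.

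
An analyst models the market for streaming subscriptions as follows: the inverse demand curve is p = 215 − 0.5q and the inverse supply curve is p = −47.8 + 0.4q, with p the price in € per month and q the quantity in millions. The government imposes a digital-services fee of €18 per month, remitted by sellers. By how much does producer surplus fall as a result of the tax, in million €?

Rewrite in direct form: qd = 430 − 2p and qs = 2.5p + 119.5.
Without the tax, 430 − 2p = 2.5p + 119.5 gives 4.5p = 310.5, so p* = €69 and q* = 292.
With the tax collected from sellers, supply shifts: qs = 2.5(p − 18) + 119.5.
New equilibrium: consumers pay €79, sellers receive €61, q = 272. (Wedge: pb − ps = 18.)
ΔPS is the trapezoid between Q = 272 and Q = 292 of height €8: ½ · (292 + 272) · 8 = €2256.

Producer surplus falls by €2256 million.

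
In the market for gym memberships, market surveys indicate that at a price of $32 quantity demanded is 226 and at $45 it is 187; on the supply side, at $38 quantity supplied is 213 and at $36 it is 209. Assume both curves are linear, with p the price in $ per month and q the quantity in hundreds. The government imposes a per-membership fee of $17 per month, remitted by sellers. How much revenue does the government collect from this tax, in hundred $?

Demand slope: (187 − 226)/(45 − 32) = -3, so qd = 322 − 3p.
Supply slope: (209 − 213)/(36 − 38) = 2, so qs = 2p + 137.
Without the tax, 322 − 3p = 2p + 137 gives 5p = 185, so p* = $37 and q* = 211.
With the tax collected from sellers, supply shifts: qs = 2(p − 17) + 137.
New equilibrium: consumers pay $43.8, sellers receive $26.8, q = 190.6. (Wedge: pb − ps = 17.)
Revenue = t · Q = 17 · 190.6 = $3240.2.

Tax revenue = $3240.2 hundred.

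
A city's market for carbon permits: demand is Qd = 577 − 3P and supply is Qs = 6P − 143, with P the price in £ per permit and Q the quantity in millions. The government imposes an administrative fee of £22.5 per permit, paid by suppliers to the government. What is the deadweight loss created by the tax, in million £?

Before the tax: set 577 − 3P = 6P − 143 → P* = £80, Q* = 337.
With the tax collected from suppliers, supply shifts: Qs = 6(P − 22.5) − 143.
Solving gives Q = 292 with consumers paying £95 and suppliers receiving £72.5 (the £22.5 wedge).
Quantity falls by |ΔQ| = |337 − 292| = 45.
DWL = ½ · t · |ΔQ| = ½ · 22.5 · 45 = £506.25.

Deadweight loss = £506.25 million.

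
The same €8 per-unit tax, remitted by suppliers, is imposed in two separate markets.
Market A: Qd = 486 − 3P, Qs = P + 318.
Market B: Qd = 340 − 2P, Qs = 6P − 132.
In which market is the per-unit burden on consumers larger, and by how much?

Market A: pre-tax P* = €42, Q* = 360; post-tax Q = 354; per-unit burden on consumers = €2.
Market B: pre-tax P* = €59, Q* = 222; post-tax Q = 210; per-unit burden on consumers = €6.
Difference: €2 vs €6 → market B is larger by €4.

Market B, by €4.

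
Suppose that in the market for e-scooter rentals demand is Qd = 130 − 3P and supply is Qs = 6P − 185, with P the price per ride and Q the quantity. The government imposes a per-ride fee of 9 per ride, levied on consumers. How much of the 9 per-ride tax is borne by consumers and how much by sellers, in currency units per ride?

Consumers bear 6 per ride; sellers bear 3 per ride.

Without the tax, 130 − 3P = 6P − 185 gives 9P = 315, so P* = 35 and Q* = 25.
With the tax collected from consumers, demand (in seller-price terms) shifts: Qd = 130 − 3(P + 9).
New equilibrium: consumers pay 41, sellers receive 32, Q = 7. (Wedge: Pb − Ps = 9.)
Burden on consumers: 6; on sellers: 3. (They sum to 9.)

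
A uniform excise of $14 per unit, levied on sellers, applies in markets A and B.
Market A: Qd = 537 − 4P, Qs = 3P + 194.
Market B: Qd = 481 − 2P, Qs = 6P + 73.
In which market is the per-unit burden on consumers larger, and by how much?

Market B, by $4.5.

Market A: pre-tax P* = $49, Q* = 341; post-tax Q = 317; per-unit burden on consumers = $6.
Market B: pre-tax P* = $51, Q* = 379; post-tax Q = 358; per-unit burden on consumers = $10.5.
Difference: $6 vs $10.5 → market B is larger by $4.5.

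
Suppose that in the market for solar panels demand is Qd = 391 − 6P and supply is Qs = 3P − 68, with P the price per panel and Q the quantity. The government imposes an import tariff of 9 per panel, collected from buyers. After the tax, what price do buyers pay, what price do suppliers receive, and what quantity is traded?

Buyers pay 54; suppliers receive 45; quantity = 67.

Without the tax, 391 − 6P = 3P − 68 gives 9P = 459, so P* = 51 and Q* = 85.
With the tax collected from buyers, demand (in seller-price terms) shifts: Qd = 391 − 6(P + 9).
Solving gives Q = 67 with buyers paying 54 and suppliers receiving 45 (the 9 wedge).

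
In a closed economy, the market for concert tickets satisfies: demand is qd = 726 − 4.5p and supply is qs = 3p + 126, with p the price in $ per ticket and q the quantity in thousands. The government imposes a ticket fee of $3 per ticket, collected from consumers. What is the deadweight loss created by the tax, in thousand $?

Deadweight loss = $8.1 thousand.

Without the tax, 726 − 4.5p = 3p + 126 gives 7.5p = 600, so p* = $80 and q* = 366.
With the tax collected from consumers, demand (in seller-price terms) shifts: qd = 726 − 4.5(p + 3).
New equilibrium: consumers pay $81.2, producers receive $78.2, q = 360.6. (Wedge: pb − ps = 3.)
Quantity falls by |ΔQ| = |366 − 360.6| = 5.4.
DWL = ½ · t · |ΔQ| = ½ · 3 · 5.4 = $8.1.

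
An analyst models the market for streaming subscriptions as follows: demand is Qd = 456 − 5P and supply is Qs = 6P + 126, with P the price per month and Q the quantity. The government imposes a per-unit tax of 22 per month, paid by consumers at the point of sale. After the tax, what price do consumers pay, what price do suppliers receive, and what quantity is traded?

Before the tax: set 456 − 5P = 6P + 126 → P* = 30, Q* = 306.
With the tax collected from consumers, demand (in seller-price terms) shifts: Qd = 456 − 5(P + 22).
Solving gives Q = 246 with consumers paying 42 and suppliers receiving 20 (the 22 wedge).

Consumers pay 42; suppliers receive 20; quantity = 246.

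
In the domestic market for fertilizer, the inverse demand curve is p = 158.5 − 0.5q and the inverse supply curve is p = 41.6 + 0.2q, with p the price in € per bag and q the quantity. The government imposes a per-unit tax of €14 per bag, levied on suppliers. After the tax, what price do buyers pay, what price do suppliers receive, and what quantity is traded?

Rewrite in direct form: qd = 317 − 2p and qs = 5p − 208.
Without the tax, 317 − 2p = 5p − 208 gives 7p = 525, so p* = €75 and q* = 167.
With the tax collected from suppliers, supply shifts: qs = 5(p − 14) − 208.
New equilibrium: buyers pay €85, suppliers receive €71, q = 147. (Wedge: pb − ps = 14.)
The less price-elastic side of the market bears the larger share of a per-unit tax.

Buyers pay €85; suppliers receive €71; quantity = 147.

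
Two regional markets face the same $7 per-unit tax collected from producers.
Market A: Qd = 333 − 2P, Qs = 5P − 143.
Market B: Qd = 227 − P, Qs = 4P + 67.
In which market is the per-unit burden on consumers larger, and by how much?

Market A: pre-tax P* = $68, Q* = 197; post-tax Q = 187; per-unit burden on consumers = $5.
Market B: pre-tax P* = $32, Q* = 195; post-tax Q = 189.4; per-unit burden on consumers = $5.6.
Difference: $5 vs $5.6 → market B is larger by $0.6.

Market B, by $0.6.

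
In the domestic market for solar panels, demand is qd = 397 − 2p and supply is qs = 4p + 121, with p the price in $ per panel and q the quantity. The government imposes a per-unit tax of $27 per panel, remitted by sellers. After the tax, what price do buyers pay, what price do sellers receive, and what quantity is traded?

Buyers pay $64; sellers receive $37; quantity = 269.

Before the tax: set 397 − 2p = 4p + 121 → p* = $46, q* = 305.
With the tax collected from sellers, supply shifts: qs = 4(p − 27) + 121.
Solving gives q = 269 with buyers paying $64 and sellers receiving $37 (the $27 wedge).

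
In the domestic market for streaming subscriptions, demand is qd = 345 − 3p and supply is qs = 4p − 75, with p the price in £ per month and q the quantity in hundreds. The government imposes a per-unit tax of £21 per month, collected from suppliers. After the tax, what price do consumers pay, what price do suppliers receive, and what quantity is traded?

Before the tax: set 345 − 3p = 4p − 75 → p* = £60, q* = 165.
With the tax collected from suppliers, supply shifts: qs = 4(p − 21) − 75.
New equilibrium: consumers pay £72, suppliers receive £51, q = 129. (Wedge: pb − ps = 21.)

Consumers pay £72; suppliers receive £51; quantity = 129.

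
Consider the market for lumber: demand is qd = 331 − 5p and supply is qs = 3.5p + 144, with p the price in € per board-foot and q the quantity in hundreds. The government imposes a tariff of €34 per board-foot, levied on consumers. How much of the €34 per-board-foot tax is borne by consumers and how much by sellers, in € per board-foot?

Consumers bear €14 per board-foot; sellers bear €20 per board-foot.

Before the tax: set 331 − 5p = 3.5p + 144 → p* = €22, q* = 221.
With the tax collected from consumers, demand (in seller-price terms) shifts: qd = 331 − 5(p + 34).
New equilibrium: consumers pay €36, sellers receive €2, q = 151. (Wedge: pb − ps = 34.)
Burden on consumers: €14; on sellers: €20. (They sum to €34.)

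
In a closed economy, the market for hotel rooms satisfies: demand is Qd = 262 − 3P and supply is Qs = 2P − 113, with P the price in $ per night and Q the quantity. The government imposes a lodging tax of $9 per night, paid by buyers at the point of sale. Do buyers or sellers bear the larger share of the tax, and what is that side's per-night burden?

Sellers bear the larger share: $5.4 per night.

Before the tax: set 262 − 3P = 2P − 113 → P* = $75, Q* = 37.
With the tax collected from buyers, demand (in seller-price terms) shifts: Qd = 262 − 3(P + 9).
Solving gives Q = 26.2 with buyers paying $78.6 and sellers receiving $69.6 (the $9 wedge).
Per-night burden: buyers $3.6, sellers $5.4.
Sellers take the larger share because supply is less price-elastic here (demand slope 3 vs supply slope 2).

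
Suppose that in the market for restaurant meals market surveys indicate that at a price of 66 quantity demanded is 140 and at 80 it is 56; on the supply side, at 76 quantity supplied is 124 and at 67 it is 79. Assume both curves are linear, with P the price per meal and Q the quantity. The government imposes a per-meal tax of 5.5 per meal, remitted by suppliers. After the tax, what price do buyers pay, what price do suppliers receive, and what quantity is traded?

Demand slope: (56 − 140)/(80 − 66) = -6, so Qd = 536 − 6P.
Supply slope: (79 − 124)/(67 − 76) = 5, so Qs = 5P − 256.
Without the tax, 536 − 6P = 5P − 256 gives 11P = 792, so P* = 72 and Q* = 104.
With the tax collected from suppliers, supply shifts: Qs = 5(P − 5.5) − 256.
Solving gives Q = 89 with buyers paying 74.5 and suppliers receiving 69 (the 5.5 wedge).

Buyers pay 74.5; suppliers receive 69; quantity = 89.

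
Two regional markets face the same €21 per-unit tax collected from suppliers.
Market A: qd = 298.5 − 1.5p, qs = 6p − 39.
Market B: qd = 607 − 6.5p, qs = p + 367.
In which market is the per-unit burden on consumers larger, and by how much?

Market A: pre-tax p* = €45, q* = 231; post-tax q = 205.8; per-unit burden on consumers = €16.8.
Market B: pre-tax p* = €32, q* = 399; post-tax q = 380.8; per-unit burden on consumers = €2.8.
Difference: €16.8 vs €2.8 → market A is larger by €14.

Market A, by €14.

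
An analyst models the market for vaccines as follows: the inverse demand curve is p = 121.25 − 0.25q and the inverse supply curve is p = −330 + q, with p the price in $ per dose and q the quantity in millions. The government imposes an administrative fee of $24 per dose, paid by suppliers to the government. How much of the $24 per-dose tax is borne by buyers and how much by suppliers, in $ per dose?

Buyers bear $4.8 per dose; suppliers bear $19.2 per dose.

Rewrite in direct form: qd = 485 − 4p and qs = p + 330.
Without the tax, 485 − 4p = p + 330 gives 5p = 155, so p* = $31 and q* = 361.
With the tax collected from suppliers, supply shifts: qs = (p − 24) + 330.
New equilibrium: buyers pay $35.8, suppliers receive $11.8, q = 341.8. (Wedge: pb − ps = 24.)
Burden on buyers: $4.8; on suppliers: $19.2. (They sum to $24.)
The less price-elastic side of the market bears the larger share of a per-unit tax.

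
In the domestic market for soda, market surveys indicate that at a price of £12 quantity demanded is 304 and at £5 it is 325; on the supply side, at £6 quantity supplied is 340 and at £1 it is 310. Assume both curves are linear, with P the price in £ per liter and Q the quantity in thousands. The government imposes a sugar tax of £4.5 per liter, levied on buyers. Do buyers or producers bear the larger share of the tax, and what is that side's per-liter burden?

Buyers bear the larger share: £3 per liter.

Demand slope: (325 − 304)/(5 − 12) = -3, so Qd = 340 − 3P.
Supply slope: (310 − 340)/(1 − 6) = 6, so Qs = 6P + 304.
Without the tax, 340 − 3P = 6P + 304 gives 9P = 36, so P* = £4 and Q* = 328.
With the tax collected from buyers, demand (in seller-price terms) shifts: Qd = 340 − 3(P + 4.5).
Solving gives Q = 319 with buyers paying £7 and producers receiving £2.5 (the £4.5 wedge).
Per-liter burden: buyers £3, producers £1.5.
Buyers take the larger share because demand is less price-elastic here (demand slope 3 vs supply slope 6).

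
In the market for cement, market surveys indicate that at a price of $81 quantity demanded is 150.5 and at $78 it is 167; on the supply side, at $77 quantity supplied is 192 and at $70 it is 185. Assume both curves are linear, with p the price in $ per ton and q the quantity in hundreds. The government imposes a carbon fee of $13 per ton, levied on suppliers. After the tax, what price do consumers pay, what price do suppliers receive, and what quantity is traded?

Consumers pay $76; suppliers receive $63; quantity = 178.

Demand slope: (167 − 150.5)/(78 − 81) = -5.5, so qd = 596 − 5.5p.
Supply slope: (185 − 192)/(70 − 77) = 1, so qs = p + 115.
Without the tax, 596 − 5.5p = p + 115 gives 6.5p = 481, so p* = $74 and q* = 189.
With the tax collected from suppliers, supply shifts: qs = (p − 13) + 115.
Solving gives q = 178 with consumers paying $76 and suppliers receiving $63 (the $13 wedge).
The less price-elastic side of the market bears the larger share of a per-unit tax.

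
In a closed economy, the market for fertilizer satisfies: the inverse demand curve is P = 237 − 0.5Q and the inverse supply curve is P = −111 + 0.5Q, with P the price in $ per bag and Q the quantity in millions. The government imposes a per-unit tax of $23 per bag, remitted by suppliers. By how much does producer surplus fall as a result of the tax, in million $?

Producer surplus falls by $3869.75 million.

Rewrite in direct form: Qd = 474 − 2P and Qs = 2P + 222.
Without the tax, 474 − 2P = 2P + 222 gives 4P = 252, so P* = $63 and Q* = 348.
With the tax collected from suppliers, supply shifts: Qs = 2(P − 23) + 222.
New equilibrium: consumers pay $74.5, suppliers receive $51.5, Q = 325. (Wedge: Pb − Ps = 23.)
ΔPS is the trapezoid between Q = 325 and Q = 348 of height $11.5: ½ · (348 + 325) · 11.5 = $3869.75.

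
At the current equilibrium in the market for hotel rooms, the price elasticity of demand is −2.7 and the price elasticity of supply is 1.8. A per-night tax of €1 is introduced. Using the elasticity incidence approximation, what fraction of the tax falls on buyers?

Buyers' share ≈ 0.4.

Incidence ratio: buyers' share ≈ εs / (εs + |εd|) = 1.8 / (1.8 + 2.7) = 0.4.
Supply is the less elastic side, so buyers bear the smaller share.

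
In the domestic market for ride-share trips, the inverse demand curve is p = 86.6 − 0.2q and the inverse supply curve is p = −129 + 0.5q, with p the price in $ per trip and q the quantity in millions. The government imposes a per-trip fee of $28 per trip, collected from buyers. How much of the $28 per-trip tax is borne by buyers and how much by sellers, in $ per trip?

Inverting to q(p) form: qd = 433 − 5p; qs = 2p + 258.
Before the tax: set 433 − 5p = 2p + 258 → p* = $25, q* = 308.
With the tax collected from buyers, demand (in seller-price terms) shifts: qd = 433 − 5(p + 28).
New equilibrium: buyers pay $33, sellers receive $5, q = 268. (Wedge: pb − ps = 28.)
Burden on buyers: $8; on sellers: $20. (They sum to $28.)
The less price-elastic side of the market bears the larger share of a per-unit tax.

Buyers bear $8 per trip; sellers bear $20 per trip.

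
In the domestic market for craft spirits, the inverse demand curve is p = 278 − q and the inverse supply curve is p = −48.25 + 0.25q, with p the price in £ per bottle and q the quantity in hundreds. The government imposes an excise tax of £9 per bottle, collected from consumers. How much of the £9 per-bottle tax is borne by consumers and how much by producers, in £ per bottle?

Consumers bear £7.2 per bottle; producers bear £1.8 per bottle.

Inverting to q(p) form: qd = 278 − p; qs = 4p + 193.
Without the tax, 278 − p = 4p + 193 gives 5p = 85, so p* = £17 and q* = 261.
With the tax collected from consumers, demand (in seller-price terms) shifts: qd = 278 − (p + 9).
Solving gives q = 253.8 with consumers paying £24.2 and producers receiving £15.2 (the £9 wedge).
Burden on consumers: £7.2; on producers: £1.8. (They sum to £9.)
The less price-elastic side of the market bears the larger share of a per-unit tax.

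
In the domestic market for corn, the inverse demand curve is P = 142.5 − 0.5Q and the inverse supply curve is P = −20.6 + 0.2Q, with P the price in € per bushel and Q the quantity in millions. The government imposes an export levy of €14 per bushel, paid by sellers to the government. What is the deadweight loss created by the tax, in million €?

Inverting to Q(P) form: Qd = 285 − 2P; Qs = 5P + 103.
Before the tax: set 285 − 2P = 5P + 103 → P* = €26, Q* = 233.
With the tax collected from sellers, supply shifts: Qs = 5(P − 14) + 103.
New equilibrium: buyers pay €36, sellers receive €22, Q = 213. (Wedge: Pb − Ps = 14.)
Quantity falls by |ΔQ| = |233 − 213| = 20.
DWL = ½ · t · |ΔQ| = ½ · 14 · 20 = €140.

Deadweight loss = €140 million.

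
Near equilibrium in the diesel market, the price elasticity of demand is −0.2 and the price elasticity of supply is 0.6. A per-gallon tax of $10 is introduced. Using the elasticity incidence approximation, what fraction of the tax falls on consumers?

Consumers' share ≈ 0.75.

Incidence ratio: consumers' share ≈ εs / (εs + |εd|) = 0.6 / (0.6 + 0.2) = 0.75.
Supply is the more elastic side, so consumers bear the larger share.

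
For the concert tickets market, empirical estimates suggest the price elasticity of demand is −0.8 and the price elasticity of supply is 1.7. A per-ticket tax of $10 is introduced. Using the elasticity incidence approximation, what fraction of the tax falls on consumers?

Consumers' share ≈ 0.68.

Incidence ratio: consumers' share ≈ εs / (εs + |εd|) = 1.7 / (1.7 + 0.8) = 0.68.
Supply is the more elastic side, so consumers bear the larger share.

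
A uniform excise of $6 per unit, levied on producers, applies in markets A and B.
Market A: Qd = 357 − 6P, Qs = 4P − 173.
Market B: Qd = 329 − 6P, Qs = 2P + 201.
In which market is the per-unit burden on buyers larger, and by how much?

Market A, by $0.9.

Market A: pre-tax P* = $53, Q* = 39; post-tax Q = 24.6; per-unit burden on buyers = $2.4.
Market B: pre-tax P* = $16, Q* = 233; post-tax Q = 224; per-unit burden on buyers = $1.5.
Difference: $2.4 vs $1.5 → market A is larger by $0.9.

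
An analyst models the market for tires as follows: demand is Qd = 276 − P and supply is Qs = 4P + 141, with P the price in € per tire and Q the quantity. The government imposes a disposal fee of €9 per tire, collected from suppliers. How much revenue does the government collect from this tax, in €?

Without the tax, 276 − P = 4P + 141 gives 5P = 135, so P* = €27 and Q* = 249.
With the tax collected from suppliers, supply shifts: Qs = 4(P − 9) + 141.
New equilibrium: consumers pay €34.2, suppliers receive €25.2, Q = 241.8. (Wedge: Pb − Ps = 9.)
Revenue = t · Q = 9 · 241.8 = €2176.2.

Tax revenue = €2176.2.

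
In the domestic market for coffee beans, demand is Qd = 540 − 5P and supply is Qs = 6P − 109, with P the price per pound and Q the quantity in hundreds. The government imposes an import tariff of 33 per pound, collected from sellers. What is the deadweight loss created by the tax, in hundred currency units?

Without the tax, 540 − 5P = 6P − 109 gives 11P = 649, so P* = 59 and Q* = 245.
With the tax collected from sellers, supply shifts: Qs = 6(P − 33) − 109.
Solving gives Q = 155 with consumers paying 77 and sellers receiving 44 (the 33 wedge).
Quantity falls by |ΔQ| = |245 − 155| = 90.
DWL = ½ · t · |ΔQ| = ½ · 33 · 90 = 1485.

Deadweight loss = 1485 hundred.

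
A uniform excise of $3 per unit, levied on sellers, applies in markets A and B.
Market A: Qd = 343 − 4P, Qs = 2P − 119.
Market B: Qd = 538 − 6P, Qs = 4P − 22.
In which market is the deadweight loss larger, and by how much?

Market A: pre-tax P* = $77, Q* = 35; post-tax Q = 31; deadweight loss = $6.
Market B: pre-tax P* = $56, Q* = 202; post-tax Q = 194.8; deadweight loss = $10.8.
Difference: $6 vs $10.8 → market B is larger by $4.8.

Market B, by $4.8.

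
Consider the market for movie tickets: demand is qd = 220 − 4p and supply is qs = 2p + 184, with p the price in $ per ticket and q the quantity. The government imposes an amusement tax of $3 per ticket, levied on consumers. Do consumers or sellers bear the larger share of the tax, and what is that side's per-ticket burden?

Sellers bear the larger share: $2 per ticket.

Without the tax, 220 − 4p = 2p + 184 gives 6p = 36, so p* = $6 and q* = 196.
With the tax collected from consumers, demand (in seller-price terms) shifts: qd = 220 − 4(p + 3).
Solving gives q = 192 with consumers paying $7 and sellers receiving $4 (the $3 wedge).
Per-ticket burden: consumers $1, sellers $2.
Sellers take the larger share because supply is less price-elastic here (demand slope 4 vs supply slope 2).
The less price-elastic side of the market bears the larger share of a per-unit tax.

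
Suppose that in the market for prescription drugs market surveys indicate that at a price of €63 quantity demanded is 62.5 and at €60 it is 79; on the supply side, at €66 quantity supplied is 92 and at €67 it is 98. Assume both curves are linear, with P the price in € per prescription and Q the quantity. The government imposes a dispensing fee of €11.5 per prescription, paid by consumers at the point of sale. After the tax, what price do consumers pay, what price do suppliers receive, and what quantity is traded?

Demand slope: (79 − 62.5)/(60 − 63) = -5.5, so Qd = 409 − 5.5P.
Supply slope: (98 − 92)/(67 − 66) = 6, so Qs = 6P − 304.
Without the tax, 409 − 5.5P = 6P − 304 gives 11.5P = 713, so P* = €62 and Q* = 68.
With the tax collected from consumers, demand (in seller-price terms) shifts: Qd = 409 − 5.5(P + 11.5).
New equilibrium: consumers pay €68, suppliers receive €56.5, Q = 35. (Wedge: Pb − Ps = 11.5.)

Consumers pay €68; suppliers receive €56.5; quantity = 35.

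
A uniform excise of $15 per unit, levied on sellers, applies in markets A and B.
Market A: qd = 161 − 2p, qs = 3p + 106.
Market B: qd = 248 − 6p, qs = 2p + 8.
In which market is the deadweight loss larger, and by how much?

Market A: pre-tax p* = $11, q* = 139; post-tax q = 121; deadweight loss = $135.
Market B: pre-tax p* = $30, q* = 68; post-tax q = 45.5; deadweight loss = $168.75.
Difference: $135 vs $168.75 → market B is larger by $33.75.

Market B, by $33.75.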